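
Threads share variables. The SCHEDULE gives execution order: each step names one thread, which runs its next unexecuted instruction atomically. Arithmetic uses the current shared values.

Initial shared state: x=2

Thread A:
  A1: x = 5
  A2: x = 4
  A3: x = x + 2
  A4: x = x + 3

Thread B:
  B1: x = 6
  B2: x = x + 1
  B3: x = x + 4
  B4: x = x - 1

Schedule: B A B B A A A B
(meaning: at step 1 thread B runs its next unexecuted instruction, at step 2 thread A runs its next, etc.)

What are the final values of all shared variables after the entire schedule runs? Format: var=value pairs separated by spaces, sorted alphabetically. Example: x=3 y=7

Step 1: thread B executes B1 (x = 6). Shared: x=6. PCs: A@0 B@1
Step 2: thread A executes A1 (x = 5). Shared: x=5. PCs: A@1 B@1
Step 3: thread B executes B2 (x = x + 1). Shared: x=6. PCs: A@1 B@2
Step 4: thread B executes B3 (x = x + 4). Shared: x=10. PCs: A@1 B@3
Step 5: thread A executes A2 (x = 4). Shared: x=4. PCs: A@2 B@3
Step 6: thread A executes A3 (x = x + 2). Shared: x=6. PCs: A@3 B@3
Step 7: thread A executes A4 (x = x + 3). Shared: x=9. PCs: A@4 B@3
Step 8: thread B executes B4 (x = x - 1). Shared: x=8. PCs: A@4 B@4

Answer: x=8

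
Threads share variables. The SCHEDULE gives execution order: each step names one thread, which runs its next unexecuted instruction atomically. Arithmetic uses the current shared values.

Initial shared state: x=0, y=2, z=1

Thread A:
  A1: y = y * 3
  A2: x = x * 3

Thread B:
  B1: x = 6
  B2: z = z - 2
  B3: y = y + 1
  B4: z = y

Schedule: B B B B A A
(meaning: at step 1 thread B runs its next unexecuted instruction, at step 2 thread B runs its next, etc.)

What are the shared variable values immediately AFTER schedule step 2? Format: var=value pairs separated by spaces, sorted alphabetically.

Step 1: thread B executes B1 (x = 6). Shared: x=6 y=2 z=1. PCs: A@0 B@1
Step 2: thread B executes B2 (z = z - 2). Shared: x=6 y=2 z=-1. PCs: A@0 B@2

Answer: x=6 y=2 z=-1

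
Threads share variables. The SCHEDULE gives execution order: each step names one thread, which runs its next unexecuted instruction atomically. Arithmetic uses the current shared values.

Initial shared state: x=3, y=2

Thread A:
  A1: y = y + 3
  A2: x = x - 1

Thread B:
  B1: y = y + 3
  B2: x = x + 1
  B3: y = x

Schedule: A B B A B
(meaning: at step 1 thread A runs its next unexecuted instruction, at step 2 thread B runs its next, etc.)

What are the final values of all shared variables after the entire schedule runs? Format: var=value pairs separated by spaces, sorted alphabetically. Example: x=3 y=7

Step 1: thread A executes A1 (y = y + 3). Shared: x=3 y=5. PCs: A@1 B@0
Step 2: thread B executes B1 (y = y + 3). Shared: x=3 y=8. PCs: A@1 B@1
Step 3: thread B executes B2 (x = x + 1). Shared: x=4 y=8. PCs: A@1 B@2
Step 4: thread A executes A2 (x = x - 1). Shared: x=3 y=8. PCs: A@2 B@2
Step 5: thread B executes B3 (y = x). Shared: x=3 y=3. PCs: A@2 B@3

Answer: x=3 y=3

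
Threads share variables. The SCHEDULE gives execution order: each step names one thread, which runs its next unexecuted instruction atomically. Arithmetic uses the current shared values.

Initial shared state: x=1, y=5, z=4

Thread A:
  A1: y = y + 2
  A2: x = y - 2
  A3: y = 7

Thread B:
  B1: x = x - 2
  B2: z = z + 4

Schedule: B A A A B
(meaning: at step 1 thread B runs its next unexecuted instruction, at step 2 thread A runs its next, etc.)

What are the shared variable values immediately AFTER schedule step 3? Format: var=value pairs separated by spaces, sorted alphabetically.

Step 1: thread B executes B1 (x = x - 2). Shared: x=-1 y=5 z=4. PCs: A@0 B@1
Step 2: thread A executes A1 (y = y + 2). Shared: x=-1 y=7 z=4. PCs: A@1 B@1
Step 3: thread A executes A2 (x = y - 2). Shared: x=5 y=7 z=4. PCs: A@2 B@1

Answer: x=5 y=7 z=4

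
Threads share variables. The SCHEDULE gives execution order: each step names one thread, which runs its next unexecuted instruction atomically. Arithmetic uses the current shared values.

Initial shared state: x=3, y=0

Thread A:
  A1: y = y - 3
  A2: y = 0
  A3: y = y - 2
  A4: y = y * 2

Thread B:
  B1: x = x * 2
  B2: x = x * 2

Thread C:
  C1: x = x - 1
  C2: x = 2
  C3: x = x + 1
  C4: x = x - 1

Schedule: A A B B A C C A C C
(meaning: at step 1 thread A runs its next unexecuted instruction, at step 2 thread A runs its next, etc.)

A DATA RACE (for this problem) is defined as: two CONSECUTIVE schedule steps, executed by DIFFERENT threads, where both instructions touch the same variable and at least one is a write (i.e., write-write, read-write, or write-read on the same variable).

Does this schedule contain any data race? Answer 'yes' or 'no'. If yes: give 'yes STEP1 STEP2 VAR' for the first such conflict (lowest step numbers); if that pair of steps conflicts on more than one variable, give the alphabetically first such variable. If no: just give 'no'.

Steps 1,2: same thread (A). No race.
Steps 2,3: A(r=-,w=y) vs B(r=x,w=x). No conflict.
Steps 3,4: same thread (B). No race.
Steps 4,5: B(r=x,w=x) vs A(r=y,w=y). No conflict.
Steps 5,6: A(r=y,w=y) vs C(r=x,w=x). No conflict.
Steps 6,7: same thread (C). No race.
Steps 7,8: C(r=-,w=x) vs A(r=y,w=y). No conflict.
Steps 8,9: A(r=y,w=y) vs C(r=x,w=x). No conflict.
Steps 9,10: same thread (C). No race.

Answer: no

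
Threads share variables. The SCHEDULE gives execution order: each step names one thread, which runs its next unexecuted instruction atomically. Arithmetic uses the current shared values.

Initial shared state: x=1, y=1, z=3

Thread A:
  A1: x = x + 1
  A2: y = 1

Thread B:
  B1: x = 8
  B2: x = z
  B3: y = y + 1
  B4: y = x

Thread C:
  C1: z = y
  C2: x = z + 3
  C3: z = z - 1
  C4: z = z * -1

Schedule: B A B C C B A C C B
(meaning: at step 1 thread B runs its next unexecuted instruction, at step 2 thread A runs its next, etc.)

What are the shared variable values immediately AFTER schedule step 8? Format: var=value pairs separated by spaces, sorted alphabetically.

Step 1: thread B executes B1 (x = 8). Shared: x=8 y=1 z=3. PCs: A@0 B@1 C@0
Step 2: thread A executes A1 (x = x + 1). Shared: x=9 y=1 z=3. PCs: A@1 B@1 C@0
Step 3: thread B executes B2 (x = z). Shared: x=3 y=1 z=3. PCs: A@1 B@2 C@0
Step 4: thread C executes C1 (z = y). Shared: x=3 y=1 z=1. PCs: A@1 B@2 C@1
Step 5: thread C executes C2 (x = z + 3). Shared: x=4 y=1 z=1. PCs: A@1 B@2 C@2
Step 6: thread B executes B3 (y = y + 1). Shared: x=4 y=2 z=1. PCs: A@1 B@3 C@2
Step 7: thread A executes A2 (y = 1). Shared: x=4 y=1 z=1. PCs: A@2 B@3 C@2
Step 8: thread C executes C3 (z = z - 1). Shared: x=4 y=1 z=0. PCs: A@2 B@3 C@3

Answer: x=4 y=1 z=0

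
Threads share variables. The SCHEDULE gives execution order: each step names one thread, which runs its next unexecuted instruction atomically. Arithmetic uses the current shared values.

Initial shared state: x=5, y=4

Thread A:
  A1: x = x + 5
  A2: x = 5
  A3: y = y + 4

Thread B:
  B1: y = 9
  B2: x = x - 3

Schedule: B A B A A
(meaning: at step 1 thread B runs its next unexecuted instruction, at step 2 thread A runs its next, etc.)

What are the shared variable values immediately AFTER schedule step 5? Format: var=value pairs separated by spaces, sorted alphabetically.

Answer: x=5 y=13

Derivation:
Step 1: thread B executes B1 (y = 9). Shared: x=5 y=9. PCs: A@0 B@1
Step 2: thread A executes A1 (x = x + 5). Shared: x=10 y=9. PCs: A@1 B@1
Step 3: thread B executes B2 (x = x - 3). Shared: x=7 y=9. PCs: A@1 B@2
Step 4: thread A executes A2 (x = 5). Shared: x=5 y=9. PCs: A@2 B@2
Step 5: thread A executes A3 (y = y + 4). Shared: x=5 y=13. PCs: A@3 B@2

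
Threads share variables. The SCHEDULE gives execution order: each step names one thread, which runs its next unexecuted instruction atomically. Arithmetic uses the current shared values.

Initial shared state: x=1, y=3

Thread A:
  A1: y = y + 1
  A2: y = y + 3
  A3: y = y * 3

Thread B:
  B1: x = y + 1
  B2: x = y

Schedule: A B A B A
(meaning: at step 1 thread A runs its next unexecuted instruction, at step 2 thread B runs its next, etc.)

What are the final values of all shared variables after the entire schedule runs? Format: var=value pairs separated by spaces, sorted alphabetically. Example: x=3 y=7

Step 1: thread A executes A1 (y = y + 1). Shared: x=1 y=4. PCs: A@1 B@0
Step 2: thread B executes B1 (x = y + 1). Shared: x=5 y=4. PCs: A@1 B@1
Step 3: thread A executes A2 (y = y + 3). Shared: x=5 y=7. PCs: A@2 B@1
Step 4: thread B executes B2 (x = y). Shared: x=7 y=7. PCs: A@2 B@2
Step 5: thread A executes A3 (y = y * 3). Shared: x=7 y=21. PCs: A@3 B@2

Answer: x=7 y=21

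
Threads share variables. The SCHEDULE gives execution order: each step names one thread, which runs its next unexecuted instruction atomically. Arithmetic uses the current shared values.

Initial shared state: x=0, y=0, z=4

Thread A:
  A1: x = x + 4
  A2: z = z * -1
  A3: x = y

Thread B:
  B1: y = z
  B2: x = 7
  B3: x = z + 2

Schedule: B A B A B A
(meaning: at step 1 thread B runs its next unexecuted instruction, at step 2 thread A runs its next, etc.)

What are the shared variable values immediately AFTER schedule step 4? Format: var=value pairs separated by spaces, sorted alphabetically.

Answer: x=7 y=4 z=-4

Derivation:
Step 1: thread B executes B1 (y = z). Shared: x=0 y=4 z=4. PCs: A@0 B@1
Step 2: thread A executes A1 (x = x + 4). Shared: x=4 y=4 z=4. PCs: A@1 B@1
Step 3: thread B executes B2 (x = 7). Shared: x=7 y=4 z=4. PCs: A@1 B@2
Step 4: thread A executes A2 (z = z * -1). Shared: x=7 y=4 z=-4. PCs: A@2 B@2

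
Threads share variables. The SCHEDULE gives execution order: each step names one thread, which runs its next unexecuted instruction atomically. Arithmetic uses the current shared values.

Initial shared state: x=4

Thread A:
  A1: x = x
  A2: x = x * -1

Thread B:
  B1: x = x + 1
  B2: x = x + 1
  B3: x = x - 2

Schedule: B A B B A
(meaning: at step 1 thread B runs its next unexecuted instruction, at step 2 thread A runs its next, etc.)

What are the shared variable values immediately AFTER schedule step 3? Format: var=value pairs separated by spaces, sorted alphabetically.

Step 1: thread B executes B1 (x = x + 1). Shared: x=5. PCs: A@0 B@1
Step 2: thread A executes A1 (x = x). Shared: x=5. PCs: A@1 B@1
Step 3: thread B executes B2 (x = x + 1). Shared: x=6. PCs: A@1 B@2

Answer: x=6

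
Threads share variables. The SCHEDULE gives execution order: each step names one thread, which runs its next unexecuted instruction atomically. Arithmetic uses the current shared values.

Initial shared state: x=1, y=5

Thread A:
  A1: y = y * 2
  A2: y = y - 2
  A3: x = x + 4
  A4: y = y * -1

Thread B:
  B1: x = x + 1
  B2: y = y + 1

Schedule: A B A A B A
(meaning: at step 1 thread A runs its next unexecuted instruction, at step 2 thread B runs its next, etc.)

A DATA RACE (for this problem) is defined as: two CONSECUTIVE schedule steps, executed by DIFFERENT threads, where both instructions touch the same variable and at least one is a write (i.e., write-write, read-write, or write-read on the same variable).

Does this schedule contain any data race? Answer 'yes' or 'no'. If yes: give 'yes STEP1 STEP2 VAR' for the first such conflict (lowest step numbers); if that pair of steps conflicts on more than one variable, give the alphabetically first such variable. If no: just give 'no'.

Answer: yes 5 6 y

Derivation:
Steps 1,2: A(r=y,w=y) vs B(r=x,w=x). No conflict.
Steps 2,3: B(r=x,w=x) vs A(r=y,w=y). No conflict.
Steps 3,4: same thread (A). No race.
Steps 4,5: A(r=x,w=x) vs B(r=y,w=y). No conflict.
Steps 5,6: B(y = y + 1) vs A(y = y * -1). RACE on y (W-W).
First conflict at steps 5,6.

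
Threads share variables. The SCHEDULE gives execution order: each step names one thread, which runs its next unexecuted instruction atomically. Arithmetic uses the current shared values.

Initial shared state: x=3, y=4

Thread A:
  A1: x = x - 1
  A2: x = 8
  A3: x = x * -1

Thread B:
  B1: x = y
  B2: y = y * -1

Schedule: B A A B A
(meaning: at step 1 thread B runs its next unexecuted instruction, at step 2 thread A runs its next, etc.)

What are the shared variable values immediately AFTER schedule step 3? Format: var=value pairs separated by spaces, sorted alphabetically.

Answer: x=8 y=4

Derivation:
Step 1: thread B executes B1 (x = y). Shared: x=4 y=4. PCs: A@0 B@1
Step 2: thread A executes A1 (x = x - 1). Shared: x=3 y=4. PCs: A@1 B@1
Step 3: thread A executes A2 (x = 8). Shared: x=8 y=4. PCs: A@2 B@1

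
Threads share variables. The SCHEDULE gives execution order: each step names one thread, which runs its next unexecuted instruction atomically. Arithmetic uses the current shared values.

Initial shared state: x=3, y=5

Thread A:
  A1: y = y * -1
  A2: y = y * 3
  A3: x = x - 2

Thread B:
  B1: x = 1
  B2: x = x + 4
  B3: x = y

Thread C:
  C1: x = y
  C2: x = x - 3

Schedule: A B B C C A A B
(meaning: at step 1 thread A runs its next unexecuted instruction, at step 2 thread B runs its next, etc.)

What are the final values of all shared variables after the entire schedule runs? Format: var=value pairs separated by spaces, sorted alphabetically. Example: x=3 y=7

Answer: x=-15 y=-15

Derivation:
Step 1: thread A executes A1 (y = y * -1). Shared: x=3 y=-5. PCs: A@1 B@0 C@0
Step 2: thread B executes B1 (x = 1). Shared: x=1 y=-5. PCs: A@1 B@1 C@0
Step 3: thread B executes B2 (x = x + 4). Shared: x=5 y=-5. PCs: A@1 B@2 C@0
Step 4: thread C executes C1 (x = y). Shared: x=-5 y=-5. PCs: A@1 B@2 C@1
Step 5: thread C executes C2 (x = x - 3). Shared: x=-8 y=-5. PCs: A@1 B@2 C@2
Step 6: thread A executes A2 (y = y * 3). Shared: x=-8 y=-15. PCs: A@2 B@2 C@2
Step 7: thread A executes A3 (x = x - 2). Shared: x=-10 y=-15. PCs: A@3 B@2 C@2
Step 8: thread B executes B3 (x = y). Shared: x=-15 y=-15. PCs: A@3 B@3 C@2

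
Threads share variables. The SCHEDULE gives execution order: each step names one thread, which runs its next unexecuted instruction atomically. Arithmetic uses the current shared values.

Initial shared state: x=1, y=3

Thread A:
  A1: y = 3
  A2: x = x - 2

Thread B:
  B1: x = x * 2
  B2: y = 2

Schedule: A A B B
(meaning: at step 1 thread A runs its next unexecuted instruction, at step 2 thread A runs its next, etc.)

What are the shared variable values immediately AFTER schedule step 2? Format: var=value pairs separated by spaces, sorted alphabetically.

Step 1: thread A executes A1 (y = 3). Shared: x=1 y=3. PCs: A@1 B@0
Step 2: thread A executes A2 (x = x - 2). Shared: x=-1 y=3. PCs: A@2 B@0

Answer: x=-1 y=3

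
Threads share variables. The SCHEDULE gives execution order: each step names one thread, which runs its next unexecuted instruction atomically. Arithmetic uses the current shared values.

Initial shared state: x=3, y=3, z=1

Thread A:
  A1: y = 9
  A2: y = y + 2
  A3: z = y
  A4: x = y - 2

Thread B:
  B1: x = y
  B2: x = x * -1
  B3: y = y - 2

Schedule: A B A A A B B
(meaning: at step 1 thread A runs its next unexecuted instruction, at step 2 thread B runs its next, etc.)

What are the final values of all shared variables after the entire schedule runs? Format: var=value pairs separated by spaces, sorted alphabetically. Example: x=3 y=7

Answer: x=-9 y=9 z=11

Derivation:
Step 1: thread A executes A1 (y = 9). Shared: x=3 y=9 z=1. PCs: A@1 B@0
Step 2: thread B executes B1 (x = y). Shared: x=9 y=9 z=1. PCs: A@1 B@1
Step 3: thread A executes A2 (y = y + 2). Shared: x=9 y=11 z=1. PCs: A@2 B@1
Step 4: thread A executes A3 (z = y). Shared: x=9 y=11 z=11. PCs: A@3 B@1
Step 5: thread A executes A4 (x = y - 2). Shared: x=9 y=11 z=11. PCs: A@4 B@1
Step 6: thread B executes B2 (x = x * -1). Shared: x=-9 y=11 z=11. PCs: A@4 B@2
Step 7: thread B executes B3 (y = y - 2). Shared: x=-9 y=9 z=11. PCs: A@4 B@3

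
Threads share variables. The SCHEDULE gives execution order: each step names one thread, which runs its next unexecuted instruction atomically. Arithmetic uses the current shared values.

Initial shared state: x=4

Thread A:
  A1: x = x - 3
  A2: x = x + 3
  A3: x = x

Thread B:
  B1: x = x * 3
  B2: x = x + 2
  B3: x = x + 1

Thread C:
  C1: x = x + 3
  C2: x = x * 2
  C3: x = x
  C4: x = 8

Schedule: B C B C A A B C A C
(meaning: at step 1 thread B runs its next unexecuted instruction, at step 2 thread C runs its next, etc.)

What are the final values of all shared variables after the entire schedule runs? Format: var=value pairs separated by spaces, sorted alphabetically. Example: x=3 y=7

Answer: x=8

Derivation:
Step 1: thread B executes B1 (x = x * 3). Shared: x=12. PCs: A@0 B@1 C@0
Step 2: thread C executes C1 (x = x + 3). Shared: x=15. PCs: A@0 B@1 C@1
Step 3: thread B executes B2 (x = x + 2). Shared: x=17. PCs: A@0 B@2 C@1
Step 4: thread C executes C2 (x = x * 2). Shared: x=34. PCs: A@0 B@2 C@2
Step 5: thread A executes A1 (x = x - 3). Shared: x=31. PCs: A@1 B@2 C@2
Step 6: thread A executes A2 (x = x + 3). Shared: x=34. PCs: A@2 B@2 C@2
Step 7: thread B executes B3 (x = x + 1). Shared: x=35. PCs: A@2 B@3 C@2
Step 8: thread C executes C3 (x = x). Shared: x=35. PCs: A@2 B@3 C@3
Step 9: thread A executes A3 (x = x). Shared: x=35. PCs: A@3 B@3 C@3
Step 10: thread C executes C4 (x = 8). Shared: x=8. PCs: A@3 B@3 C@4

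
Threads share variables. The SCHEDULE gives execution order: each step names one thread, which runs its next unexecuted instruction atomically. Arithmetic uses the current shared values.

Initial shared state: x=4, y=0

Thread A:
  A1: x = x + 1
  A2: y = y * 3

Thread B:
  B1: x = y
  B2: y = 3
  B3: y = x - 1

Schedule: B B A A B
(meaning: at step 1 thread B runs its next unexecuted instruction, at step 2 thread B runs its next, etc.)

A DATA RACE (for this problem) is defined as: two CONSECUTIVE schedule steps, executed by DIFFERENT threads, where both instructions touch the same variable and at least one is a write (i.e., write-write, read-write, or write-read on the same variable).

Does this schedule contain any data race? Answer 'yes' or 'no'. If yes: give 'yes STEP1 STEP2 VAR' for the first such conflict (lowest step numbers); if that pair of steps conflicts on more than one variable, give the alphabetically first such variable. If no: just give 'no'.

Answer: yes 4 5 y

Derivation:
Steps 1,2: same thread (B). No race.
Steps 2,3: B(r=-,w=y) vs A(r=x,w=x). No conflict.
Steps 3,4: same thread (A). No race.
Steps 4,5: A(y = y * 3) vs B(y = x - 1). RACE on y (W-W).
First conflict at steps 4,5.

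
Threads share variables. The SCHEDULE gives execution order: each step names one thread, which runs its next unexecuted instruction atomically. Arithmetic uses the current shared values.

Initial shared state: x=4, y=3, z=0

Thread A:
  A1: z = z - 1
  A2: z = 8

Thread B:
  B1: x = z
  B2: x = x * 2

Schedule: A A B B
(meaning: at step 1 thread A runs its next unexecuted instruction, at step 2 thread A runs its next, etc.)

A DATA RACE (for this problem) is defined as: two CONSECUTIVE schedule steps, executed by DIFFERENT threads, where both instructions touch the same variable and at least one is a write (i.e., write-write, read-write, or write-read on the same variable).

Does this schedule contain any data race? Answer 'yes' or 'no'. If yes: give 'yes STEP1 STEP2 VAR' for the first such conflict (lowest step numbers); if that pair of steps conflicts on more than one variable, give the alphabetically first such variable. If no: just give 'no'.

Answer: yes 2 3 z

Derivation:
Steps 1,2: same thread (A). No race.
Steps 2,3: A(z = 8) vs B(x = z). RACE on z (W-R).
Steps 3,4: same thread (B). No race.
First conflict at steps 2,3.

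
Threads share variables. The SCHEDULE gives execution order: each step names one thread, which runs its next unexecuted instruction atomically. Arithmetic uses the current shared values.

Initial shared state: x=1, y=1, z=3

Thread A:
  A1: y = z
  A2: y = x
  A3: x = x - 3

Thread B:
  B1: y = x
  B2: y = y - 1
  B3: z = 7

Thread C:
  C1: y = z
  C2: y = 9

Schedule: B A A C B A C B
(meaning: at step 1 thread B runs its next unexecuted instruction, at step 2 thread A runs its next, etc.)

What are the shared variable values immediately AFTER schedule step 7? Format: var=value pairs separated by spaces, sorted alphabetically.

Answer: x=-2 y=9 z=3

Derivation:
Step 1: thread B executes B1 (y = x). Shared: x=1 y=1 z=3. PCs: A@0 B@1 C@0
Step 2: thread A executes A1 (y = z). Shared: x=1 y=3 z=3. PCs: A@1 B@1 C@0
Step 3: thread A executes A2 (y = x). Shared: x=1 y=1 z=3. PCs: A@2 B@1 C@0
Step 4: thread C executes C1 (y = z). Shared: x=1 y=3 z=3. PCs: A@2 B@1 C@1
Step 5: thread B executes B2 (y = y - 1). Shared: x=1 y=2 z=3. PCs: A@2 B@2 C@1
Step 6: thread A executes A3 (x = x - 3). Shared: x=-2 y=2 z=3. PCs: A@3 B@2 C@1
Step 7: thread C executes C2 (y = 9). Shared: x=-2 y=9 z=3. PCs: A@3 B@2 C@2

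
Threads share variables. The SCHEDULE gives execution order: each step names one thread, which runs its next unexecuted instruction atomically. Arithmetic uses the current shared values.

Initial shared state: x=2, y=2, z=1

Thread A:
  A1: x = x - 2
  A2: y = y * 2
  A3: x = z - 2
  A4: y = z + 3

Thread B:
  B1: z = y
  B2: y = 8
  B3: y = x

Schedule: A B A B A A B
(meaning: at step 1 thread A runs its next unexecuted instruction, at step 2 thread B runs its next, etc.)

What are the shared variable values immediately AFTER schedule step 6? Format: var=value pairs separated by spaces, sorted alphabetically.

Answer: x=0 y=5 z=2

Derivation:
Step 1: thread A executes A1 (x = x - 2). Shared: x=0 y=2 z=1. PCs: A@1 B@0
Step 2: thread B executes B1 (z = y). Shared: x=0 y=2 z=2. PCs: A@1 B@1
Step 3: thread A executes A2 (y = y * 2). Shared: x=0 y=4 z=2. PCs: A@2 B@1
Step 4: thread B executes B2 (y = 8). Shared: x=0 y=8 z=2. PCs: A@2 B@2
Step 5: thread A executes A3 (x = z - 2). Shared: x=0 y=8 z=2. PCs: A@3 B@2
Step 6: thread A executes A4 (y = z + 3). Shared: x=0 y=5 z=2. PCs: A@4 B@2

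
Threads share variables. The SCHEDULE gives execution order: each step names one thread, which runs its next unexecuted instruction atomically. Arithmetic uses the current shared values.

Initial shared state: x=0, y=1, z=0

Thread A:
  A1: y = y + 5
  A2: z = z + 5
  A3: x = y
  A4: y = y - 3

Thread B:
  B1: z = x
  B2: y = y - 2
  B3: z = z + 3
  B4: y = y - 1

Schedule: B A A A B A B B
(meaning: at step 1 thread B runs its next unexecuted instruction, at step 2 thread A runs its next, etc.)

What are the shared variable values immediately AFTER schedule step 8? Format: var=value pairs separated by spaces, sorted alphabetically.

Step 1: thread B executes B1 (z = x). Shared: x=0 y=1 z=0. PCs: A@0 B@1
Step 2: thread A executes A1 (y = y + 5). Shared: x=0 y=6 z=0. PCs: A@1 B@1
Step 3: thread A executes A2 (z = z + 5). Shared: x=0 y=6 z=5. PCs: A@2 B@1
Step 4: thread A executes A3 (x = y). Shared: x=6 y=6 z=5. PCs: A@3 B@1
Step 5: thread B executes B2 (y = y - 2). Shared: x=6 y=4 z=5. PCs: A@3 B@2
Step 6: thread A executes A4 (y = y - 3). Shared: x=6 y=1 z=5. PCs: A@4 B@2
Step 7: thread B executes B3 (z = z + 3). Shared: x=6 y=1 z=8. PCs: A@4 B@3
Step 8: thread B executes B4 (y = y - 1). Shared: x=6 y=0 z=8. PCs: A@4 B@4

Answer: x=6 y=0 z=8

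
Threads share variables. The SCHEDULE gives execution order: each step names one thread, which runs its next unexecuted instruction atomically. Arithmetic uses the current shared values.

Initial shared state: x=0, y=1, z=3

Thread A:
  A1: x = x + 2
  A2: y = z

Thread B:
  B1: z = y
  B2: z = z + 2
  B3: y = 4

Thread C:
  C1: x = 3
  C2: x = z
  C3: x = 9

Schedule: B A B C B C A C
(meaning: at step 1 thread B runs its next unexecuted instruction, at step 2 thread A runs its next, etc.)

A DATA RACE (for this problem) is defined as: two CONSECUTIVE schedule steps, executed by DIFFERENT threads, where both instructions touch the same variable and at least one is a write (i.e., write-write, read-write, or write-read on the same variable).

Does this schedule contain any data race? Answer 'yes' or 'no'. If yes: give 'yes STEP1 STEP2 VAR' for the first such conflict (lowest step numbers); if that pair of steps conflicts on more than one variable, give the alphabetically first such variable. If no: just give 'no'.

Answer: no

Derivation:
Steps 1,2: B(r=y,w=z) vs A(r=x,w=x). No conflict.
Steps 2,3: A(r=x,w=x) vs B(r=z,w=z). No conflict.
Steps 3,4: B(r=z,w=z) vs C(r=-,w=x). No conflict.
Steps 4,5: C(r=-,w=x) vs B(r=-,w=y). No conflict.
Steps 5,6: B(r=-,w=y) vs C(r=z,w=x). No conflict.
Steps 6,7: C(r=z,w=x) vs A(r=z,w=y). No conflict.
Steps 7,8: A(r=z,w=y) vs C(r=-,w=x). No conflict.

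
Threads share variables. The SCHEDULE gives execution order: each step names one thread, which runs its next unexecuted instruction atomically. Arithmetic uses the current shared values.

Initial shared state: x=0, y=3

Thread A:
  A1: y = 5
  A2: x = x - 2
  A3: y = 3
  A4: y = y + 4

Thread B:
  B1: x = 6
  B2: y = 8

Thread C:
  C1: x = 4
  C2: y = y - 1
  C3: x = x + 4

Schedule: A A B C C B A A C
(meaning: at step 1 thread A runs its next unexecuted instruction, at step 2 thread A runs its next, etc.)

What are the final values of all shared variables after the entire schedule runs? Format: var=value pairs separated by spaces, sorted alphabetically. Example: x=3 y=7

Step 1: thread A executes A1 (y = 5). Shared: x=0 y=5. PCs: A@1 B@0 C@0
Step 2: thread A executes A2 (x = x - 2). Shared: x=-2 y=5. PCs: A@2 B@0 C@0
Step 3: thread B executes B1 (x = 6). Shared: x=6 y=5. PCs: A@2 B@1 C@0
Step 4: thread C executes C1 (x = 4). Shared: x=4 y=5. PCs: A@2 B@1 C@1
Step 5: thread C executes C2 (y = y - 1). Shared: x=4 y=4. PCs: A@2 B@1 C@2
Step 6: thread B executes B2 (y = 8). Shared: x=4 y=8. PCs: A@2 B@2 C@2
Step 7: thread A executes A3 (y = 3). Shared: x=4 y=3. PCs: A@3 B@2 C@2
Step 8: thread A executes A4 (y = y + 4). Shared: x=4 y=7. PCs: A@4 B@2 C@2
Step 9: thread C executes C3 (x = x + 4). Shared: x=8 y=7. PCs: A@4 B@2 C@3

Answer: x=8 y=7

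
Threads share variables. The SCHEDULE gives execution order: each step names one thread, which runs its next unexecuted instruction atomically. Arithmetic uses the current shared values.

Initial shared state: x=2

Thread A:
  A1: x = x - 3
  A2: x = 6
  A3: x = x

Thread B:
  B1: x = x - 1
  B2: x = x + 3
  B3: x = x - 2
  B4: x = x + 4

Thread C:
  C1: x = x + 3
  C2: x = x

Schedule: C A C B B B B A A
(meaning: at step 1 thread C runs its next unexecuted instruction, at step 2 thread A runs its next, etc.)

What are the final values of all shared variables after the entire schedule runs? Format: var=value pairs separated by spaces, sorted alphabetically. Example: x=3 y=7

Step 1: thread C executes C1 (x = x + 3). Shared: x=5. PCs: A@0 B@0 C@1
Step 2: thread A executes A1 (x = x - 3). Shared: x=2. PCs: A@1 B@0 C@1
Step 3: thread C executes C2 (x = x). Shared: x=2. PCs: A@1 B@0 C@2
Step 4: thread B executes B1 (x = x - 1). Shared: x=1. PCs: A@1 B@1 C@2
Step 5: thread B executes B2 (x = x + 3). Shared: x=4. PCs: A@1 B@2 C@2
Step 6: thread B executes B3 (x = x - 2). Shared: x=2. PCs: A@1 B@3 C@2
Step 7: thread B executes B4 (x = x + 4). Shared: x=6. PCs: A@1 B@4 C@2
Step 8: thread A executes A2 (x = 6). Shared: x=6. PCs: A@2 B@4 C@2
Step 9: thread A executes A3 (x = x). Shared: x=6. PCs: A@3 B@4 C@2

Answer: x=6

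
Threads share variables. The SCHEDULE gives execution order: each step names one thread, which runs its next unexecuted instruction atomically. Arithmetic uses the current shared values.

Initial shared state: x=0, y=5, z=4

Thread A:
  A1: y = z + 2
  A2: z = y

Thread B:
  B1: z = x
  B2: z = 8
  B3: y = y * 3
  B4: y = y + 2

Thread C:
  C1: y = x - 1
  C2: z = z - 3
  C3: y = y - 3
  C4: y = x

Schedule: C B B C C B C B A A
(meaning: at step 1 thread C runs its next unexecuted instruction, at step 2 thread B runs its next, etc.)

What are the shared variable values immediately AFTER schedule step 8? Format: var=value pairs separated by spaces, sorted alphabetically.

Answer: x=0 y=2 z=5

Derivation:
Step 1: thread C executes C1 (y = x - 1). Shared: x=0 y=-1 z=4. PCs: A@0 B@0 C@1
Step 2: thread B executes B1 (z = x). Shared: x=0 y=-1 z=0. PCs: A@0 B@1 C@1
Step 3: thread B executes B2 (z = 8). Shared: x=0 y=-1 z=8. PCs: A@0 B@2 C@1
Step 4: thread C executes C2 (z = z - 3). Shared: x=0 y=-1 z=5. PCs: A@0 B@2 C@2
Step 5: thread C executes C3 (y = y - 3). Shared: x=0 y=-4 z=5. PCs: A@0 B@2 C@3
Step 6: thread B executes B3 (y = y * 3). Shared: x=0 y=-12 z=5. PCs: A@0 B@3 C@3
Step 7: thread C executes C4 (y = x). Shared: x=0 y=0 z=5. PCs: A@0 B@3 C@4
Step 8: thread B executes B4 (y = y + 2). Shared: x=0 y=2 z=5. PCs: A@0 B@4 C@4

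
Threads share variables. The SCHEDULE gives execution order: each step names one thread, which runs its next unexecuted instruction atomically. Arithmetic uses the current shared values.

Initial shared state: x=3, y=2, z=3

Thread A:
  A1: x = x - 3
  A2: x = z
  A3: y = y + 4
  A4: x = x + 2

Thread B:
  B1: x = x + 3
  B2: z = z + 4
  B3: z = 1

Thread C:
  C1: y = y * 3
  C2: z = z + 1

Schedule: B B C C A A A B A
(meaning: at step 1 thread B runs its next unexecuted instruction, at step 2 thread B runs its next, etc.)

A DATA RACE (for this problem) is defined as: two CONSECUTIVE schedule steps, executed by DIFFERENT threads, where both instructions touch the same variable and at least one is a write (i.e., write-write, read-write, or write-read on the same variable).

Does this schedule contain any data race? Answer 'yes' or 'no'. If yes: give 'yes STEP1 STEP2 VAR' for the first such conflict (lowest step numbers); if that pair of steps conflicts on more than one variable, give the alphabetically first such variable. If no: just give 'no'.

Steps 1,2: same thread (B). No race.
Steps 2,3: B(r=z,w=z) vs C(r=y,w=y). No conflict.
Steps 3,4: same thread (C). No race.
Steps 4,5: C(r=z,w=z) vs A(r=x,w=x). No conflict.
Steps 5,6: same thread (A). No race.
Steps 6,7: same thread (A). No race.
Steps 7,8: A(r=y,w=y) vs B(r=-,w=z). No conflict.
Steps 8,9: B(r=-,w=z) vs A(r=x,w=x). No conflict.

Answer: no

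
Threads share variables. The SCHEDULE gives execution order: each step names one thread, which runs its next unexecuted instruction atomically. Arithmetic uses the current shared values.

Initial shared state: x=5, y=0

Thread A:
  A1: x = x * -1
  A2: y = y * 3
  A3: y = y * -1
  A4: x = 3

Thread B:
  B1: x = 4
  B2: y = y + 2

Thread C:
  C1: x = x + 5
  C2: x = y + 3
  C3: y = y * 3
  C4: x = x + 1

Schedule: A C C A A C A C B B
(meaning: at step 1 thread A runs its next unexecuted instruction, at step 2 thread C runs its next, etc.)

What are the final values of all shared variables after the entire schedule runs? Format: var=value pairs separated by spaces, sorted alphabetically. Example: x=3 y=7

Answer: x=4 y=2

Derivation:
Step 1: thread A executes A1 (x = x * -1). Shared: x=-5 y=0. PCs: A@1 B@0 C@0
Step 2: thread C executes C1 (x = x + 5). Shared: x=0 y=0. PCs: A@1 B@0 C@1
Step 3: thread C executes C2 (x = y + 3). Shared: x=3 y=0. PCs: A@1 B@0 C@2
Step 4: thread A executes A2 (y = y * 3). Shared: x=3 y=0. PCs: A@2 B@0 C@2
Step 5: thread A executes A3 (y = y * -1). Shared: x=3 y=0. PCs: A@3 B@0 C@2
Step 6: thread C executes C3 (y = y * 3). Shared: x=3 y=0. PCs: A@3 B@0 C@3
Step 7: thread A executes A4 (x = 3). Shared: x=3 y=0. PCs: A@4 B@0 C@3
Step 8: thread C executes C4 (x = x + 1). Shared: x=4 y=0. PCs: A@4 B@0 C@4
Step 9: thread B executes B1 (x = 4). Shared: x=4 y=0. PCs: A@4 B@1 C@4
Step 10: thread B executes B2 (y = y + 2). Shared: x=4 y=2. PCs: A@4 B@2 C@4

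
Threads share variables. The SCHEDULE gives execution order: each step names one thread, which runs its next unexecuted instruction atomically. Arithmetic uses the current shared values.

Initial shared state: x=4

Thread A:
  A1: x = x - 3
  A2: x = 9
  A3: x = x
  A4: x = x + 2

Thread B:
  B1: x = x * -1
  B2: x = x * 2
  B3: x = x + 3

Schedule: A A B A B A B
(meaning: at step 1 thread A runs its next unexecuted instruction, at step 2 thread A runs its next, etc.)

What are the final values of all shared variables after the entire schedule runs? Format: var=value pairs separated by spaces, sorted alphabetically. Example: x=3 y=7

Answer: x=-13

Derivation:
Step 1: thread A executes A1 (x = x - 3). Shared: x=1. PCs: A@1 B@0
Step 2: thread A executes A2 (x = 9). Shared: x=9. PCs: A@2 B@0
Step 3: thread B executes B1 (x = x * -1). Shared: x=-9. PCs: A@2 B@1
Step 4: thread A executes A3 (x = x). Shared: x=-9. PCs: A@3 B@1
Step 5: thread B executes B2 (x = x * 2). Shared: x=-18. PCs: A@3 B@2
Step 6: thread A executes A4 (x = x + 2). Shared: x=-16. PCs: A@4 B@2
Step 7: thread B executes B3 (x = x + 3). Shared: x=-13. PCs: A@4 B@3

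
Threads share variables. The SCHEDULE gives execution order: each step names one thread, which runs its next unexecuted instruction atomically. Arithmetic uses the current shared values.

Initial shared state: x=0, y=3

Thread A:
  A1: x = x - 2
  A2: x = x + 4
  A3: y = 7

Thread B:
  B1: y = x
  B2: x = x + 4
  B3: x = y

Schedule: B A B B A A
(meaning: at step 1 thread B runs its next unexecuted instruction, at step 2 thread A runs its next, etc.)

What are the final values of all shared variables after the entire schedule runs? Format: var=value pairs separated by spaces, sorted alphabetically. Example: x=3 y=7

Answer: x=4 y=7

Derivation:
Step 1: thread B executes B1 (y = x). Shared: x=0 y=0. PCs: A@0 B@1
Step 2: thread A executes A1 (x = x - 2). Shared: x=-2 y=0. PCs: A@1 B@1
Step 3: thread B executes B2 (x = x + 4). Shared: x=2 y=0. PCs: A@1 B@2
Step 4: thread B executes B3 (x = y). Shared: x=0 y=0. PCs: A@1 B@3
Step 5: thread A executes A2 (x = x + 4). Shared: x=4 y=0. PCs: A@2 B@3
Step 6: thread A executes A3 (y = 7). Shared: x=4 y=7. PCs: A@3 B@3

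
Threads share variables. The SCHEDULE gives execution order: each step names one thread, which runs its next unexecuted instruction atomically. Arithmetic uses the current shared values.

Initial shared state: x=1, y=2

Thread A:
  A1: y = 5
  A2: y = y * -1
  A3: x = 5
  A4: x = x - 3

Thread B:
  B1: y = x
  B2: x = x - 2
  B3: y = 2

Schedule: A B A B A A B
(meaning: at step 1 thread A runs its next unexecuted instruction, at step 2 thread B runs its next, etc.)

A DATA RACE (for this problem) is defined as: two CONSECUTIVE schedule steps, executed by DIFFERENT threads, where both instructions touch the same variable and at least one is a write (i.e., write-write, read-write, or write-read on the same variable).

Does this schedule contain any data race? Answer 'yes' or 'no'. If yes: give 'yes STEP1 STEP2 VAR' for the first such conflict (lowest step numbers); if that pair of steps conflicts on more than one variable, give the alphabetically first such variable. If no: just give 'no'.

Steps 1,2: A(y = 5) vs B(y = x). RACE on y (W-W).
Steps 2,3: B(y = x) vs A(y = y * -1). RACE on y (W-W).
Steps 3,4: A(r=y,w=y) vs B(r=x,w=x). No conflict.
Steps 4,5: B(x = x - 2) vs A(x = 5). RACE on x (W-W).
Steps 5,6: same thread (A). No race.
Steps 6,7: A(r=x,w=x) vs B(r=-,w=y). No conflict.
First conflict at steps 1,2.

Answer: yes 1 2 y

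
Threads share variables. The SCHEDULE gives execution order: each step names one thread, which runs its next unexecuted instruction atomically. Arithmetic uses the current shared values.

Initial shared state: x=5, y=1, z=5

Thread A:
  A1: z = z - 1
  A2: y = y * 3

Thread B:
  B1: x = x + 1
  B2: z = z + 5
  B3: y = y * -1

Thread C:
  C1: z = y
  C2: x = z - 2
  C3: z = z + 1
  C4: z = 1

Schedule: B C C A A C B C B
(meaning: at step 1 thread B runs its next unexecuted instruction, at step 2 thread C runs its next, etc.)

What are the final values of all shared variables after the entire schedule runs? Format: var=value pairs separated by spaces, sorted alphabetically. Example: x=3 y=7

Answer: x=-1 y=-3 z=1

Derivation:
Step 1: thread B executes B1 (x = x + 1). Shared: x=6 y=1 z=5. PCs: A@0 B@1 C@0
Step 2: thread C executes C1 (z = y). Shared: x=6 y=1 z=1. PCs: A@0 B@1 C@1
Step 3: thread C executes C2 (x = z - 2). Shared: x=-1 y=1 z=1. PCs: A@0 B@1 C@2
Step 4: thread A executes A1 (z = z - 1). Shared: x=-1 y=1 z=0. PCs: A@1 B@1 C@2
Step 5: thread A executes A2 (y = y * 3). Shared: x=-1 y=3 z=0. PCs: A@2 B@1 C@2
Step 6: thread C executes C3 (z = z + 1). Shared: x=-1 y=3 z=1. PCs: A@2 B@1 C@3
Step 7: thread B executes B2 (z = z + 5). Shared: x=-1 y=3 z=6. PCs: A@2 B@2 C@3
Step 8: thread C executes C4 (z = 1). Shared: x=-1 y=3 z=1. PCs: A@2 B@2 C@4
Step 9: thread B executes B3 (y = y * -1). Shared: x=-1 y=-3 z=1. PCs: A@2 B@3 C@4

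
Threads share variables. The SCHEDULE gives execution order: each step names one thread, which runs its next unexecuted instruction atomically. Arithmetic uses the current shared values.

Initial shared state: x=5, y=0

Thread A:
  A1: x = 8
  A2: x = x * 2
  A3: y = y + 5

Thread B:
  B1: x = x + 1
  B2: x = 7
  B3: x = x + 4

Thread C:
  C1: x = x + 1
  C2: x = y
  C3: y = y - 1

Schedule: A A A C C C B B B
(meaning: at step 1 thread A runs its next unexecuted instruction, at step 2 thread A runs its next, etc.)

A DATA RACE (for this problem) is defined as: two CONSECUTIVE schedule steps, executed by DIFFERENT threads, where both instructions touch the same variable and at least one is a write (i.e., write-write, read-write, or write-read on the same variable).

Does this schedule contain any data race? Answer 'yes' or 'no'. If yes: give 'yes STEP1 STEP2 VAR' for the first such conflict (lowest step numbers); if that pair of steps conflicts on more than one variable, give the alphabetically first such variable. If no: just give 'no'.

Answer: no

Derivation:
Steps 1,2: same thread (A). No race.
Steps 2,3: same thread (A). No race.
Steps 3,4: A(r=y,w=y) vs C(r=x,w=x). No conflict.
Steps 4,5: same thread (C). No race.
Steps 5,6: same thread (C). No race.
Steps 6,7: C(r=y,w=y) vs B(r=x,w=x). No conflict.
Steps 7,8: same thread (B). No race.
Steps 8,9: same thread (B). No race.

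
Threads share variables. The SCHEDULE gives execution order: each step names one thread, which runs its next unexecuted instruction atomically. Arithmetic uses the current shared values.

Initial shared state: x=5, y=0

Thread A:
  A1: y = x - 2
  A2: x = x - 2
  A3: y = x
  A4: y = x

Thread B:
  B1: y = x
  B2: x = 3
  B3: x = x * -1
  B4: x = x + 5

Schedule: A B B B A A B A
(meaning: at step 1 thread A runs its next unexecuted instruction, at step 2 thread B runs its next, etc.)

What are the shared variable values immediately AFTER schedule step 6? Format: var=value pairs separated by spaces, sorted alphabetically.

Answer: x=-5 y=-5

Derivation:
Step 1: thread A executes A1 (y = x - 2). Shared: x=5 y=3. PCs: A@1 B@0
Step 2: thread B executes B1 (y = x). Shared: x=5 y=5. PCs: A@1 B@1
Step 3: thread B executes B2 (x = 3). Shared: x=3 y=5. PCs: A@1 B@2
Step 4: thread B executes B3 (x = x * -1). Shared: x=-3 y=5. PCs: A@1 B@3
Step 5: thread A executes A2 (x = x - 2). Shared: x=-5 y=5. PCs: A@2 B@3
Step 6: thread A executes A3 (y = x). Shared: x=-5 y=-5. PCs: A@3 B@3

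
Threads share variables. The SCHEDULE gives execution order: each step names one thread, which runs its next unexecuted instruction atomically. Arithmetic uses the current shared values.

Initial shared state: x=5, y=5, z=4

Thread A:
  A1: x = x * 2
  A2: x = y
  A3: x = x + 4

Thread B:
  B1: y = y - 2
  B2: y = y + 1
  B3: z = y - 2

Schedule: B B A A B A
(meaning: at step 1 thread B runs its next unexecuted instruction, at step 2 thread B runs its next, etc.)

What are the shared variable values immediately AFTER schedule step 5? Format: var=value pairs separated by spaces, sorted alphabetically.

Answer: x=4 y=4 z=2

Derivation:
Step 1: thread B executes B1 (y = y - 2). Shared: x=5 y=3 z=4. PCs: A@0 B@1
Step 2: thread B executes B2 (y = y + 1). Shared: x=5 y=4 z=4. PCs: A@0 B@2
Step 3: thread A executes A1 (x = x * 2). Shared: x=10 y=4 z=4. PCs: A@1 B@2
Step 4: thread A executes A2 (x = y). Shared: x=4 y=4 z=4. PCs: A@2 B@2
Step 5: thread B executes B3 (z = y - 2). Shared: x=4 y=4 z=2. PCs: A@2 B@3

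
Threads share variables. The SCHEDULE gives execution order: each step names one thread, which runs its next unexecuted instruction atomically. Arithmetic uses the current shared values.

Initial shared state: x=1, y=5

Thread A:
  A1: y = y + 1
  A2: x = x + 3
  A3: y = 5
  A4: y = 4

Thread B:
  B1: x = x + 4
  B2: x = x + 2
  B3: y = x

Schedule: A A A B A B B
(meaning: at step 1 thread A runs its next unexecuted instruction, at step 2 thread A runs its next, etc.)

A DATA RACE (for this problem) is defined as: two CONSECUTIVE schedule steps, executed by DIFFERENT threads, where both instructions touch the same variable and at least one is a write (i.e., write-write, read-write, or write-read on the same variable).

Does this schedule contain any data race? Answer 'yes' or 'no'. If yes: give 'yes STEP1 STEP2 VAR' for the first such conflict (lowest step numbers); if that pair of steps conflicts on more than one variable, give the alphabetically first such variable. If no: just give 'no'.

Answer: no

Derivation:
Steps 1,2: same thread (A). No race.
Steps 2,3: same thread (A). No race.
Steps 3,4: A(r=-,w=y) vs B(r=x,w=x). No conflict.
Steps 4,5: B(r=x,w=x) vs A(r=-,w=y). No conflict.
Steps 5,6: A(r=-,w=y) vs B(r=x,w=x). No conflict.
Steps 6,7: same thread (B). No race.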